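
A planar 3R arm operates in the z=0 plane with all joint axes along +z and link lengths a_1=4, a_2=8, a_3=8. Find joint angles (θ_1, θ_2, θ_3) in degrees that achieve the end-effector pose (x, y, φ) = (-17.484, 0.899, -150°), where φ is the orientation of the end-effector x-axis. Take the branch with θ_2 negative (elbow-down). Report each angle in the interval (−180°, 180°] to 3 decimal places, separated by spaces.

175.208 -30.001 64.793

wrist centre = target − a_3·(cos φ, sin φ) = (-10.5558, 4.8990)
cos θ_2 = (135.4250−4²−8²)/(2·4·8) = 0.8660; θ_2 = -30.0010° (elbow-down)
β = atan2(4.8990,-10.5558) = 155.1037°; ψ = atan2(-4.0001,10.9281) = -20.1046°
θ_1 = β − ψ = 175.2084°
θ_3 = φ − θ_1 − θ_2 = 64.7927° (wrapped to (-180°,180°])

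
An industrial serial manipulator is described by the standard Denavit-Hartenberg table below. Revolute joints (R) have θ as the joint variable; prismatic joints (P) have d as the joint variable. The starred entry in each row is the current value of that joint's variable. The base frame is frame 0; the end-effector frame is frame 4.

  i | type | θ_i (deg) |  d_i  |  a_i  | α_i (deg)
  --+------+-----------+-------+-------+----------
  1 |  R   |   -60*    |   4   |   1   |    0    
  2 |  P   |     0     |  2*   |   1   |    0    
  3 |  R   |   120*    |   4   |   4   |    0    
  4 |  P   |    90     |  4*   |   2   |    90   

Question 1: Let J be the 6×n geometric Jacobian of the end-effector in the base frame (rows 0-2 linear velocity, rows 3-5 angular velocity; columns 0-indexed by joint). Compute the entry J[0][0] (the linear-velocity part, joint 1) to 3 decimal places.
axis z_0 = ẑ; lever o_n−o_0 = (1.2679,2.7321,14.0000)
cross product → J_v[:, 0] = (-2.7321,1.2679,0.0000)
J_ω[:, 0] = z_0
entry J[0][0] = -2.7321

-2.732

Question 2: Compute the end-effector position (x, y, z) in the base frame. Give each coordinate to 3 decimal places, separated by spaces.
after link 1: o_1 = (0.5000, -0.8660, 4.0000)
after link 2: o_2 = (1.0000, -1.7321, 6.0000)
after link 3: o_3 = (3.0000, 1.7321, 10.0000)
after link 4: o_4 = (1.2679, 2.7321, 14.0000)

1.268 2.732 14.000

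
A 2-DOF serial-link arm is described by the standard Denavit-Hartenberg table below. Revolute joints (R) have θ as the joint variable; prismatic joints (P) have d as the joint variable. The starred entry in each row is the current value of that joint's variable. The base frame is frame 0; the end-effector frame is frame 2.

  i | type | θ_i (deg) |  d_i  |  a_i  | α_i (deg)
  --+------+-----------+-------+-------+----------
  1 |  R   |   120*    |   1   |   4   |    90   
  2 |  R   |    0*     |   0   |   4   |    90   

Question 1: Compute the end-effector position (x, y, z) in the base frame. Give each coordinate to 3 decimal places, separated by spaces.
after link 1: o_1 = (-2.0000, 3.4641, 1.0000)
after link 2: o_2 = (-4.0000, 6.9282, 1.0000)

-4.000 6.928 1.000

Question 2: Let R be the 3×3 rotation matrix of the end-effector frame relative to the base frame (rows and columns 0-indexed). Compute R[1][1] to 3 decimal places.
0.500

End-effector y-axis (col 1 of R) = (0.8660,0.5000,0.0000)
R[1][1] = 0.5000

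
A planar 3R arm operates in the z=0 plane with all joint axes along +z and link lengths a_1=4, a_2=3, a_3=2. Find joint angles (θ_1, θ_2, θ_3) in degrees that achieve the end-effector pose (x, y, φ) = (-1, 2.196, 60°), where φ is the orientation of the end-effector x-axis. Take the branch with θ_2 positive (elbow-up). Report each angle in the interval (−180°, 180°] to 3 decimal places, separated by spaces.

120.004 150.001 149.995

wrist centre = target − a_3·(cos φ, sin φ) = (-2.0000, 0.4639)
cos θ_2 = (4.2152−4²−3²)/(2·4·3) = -0.8660; θ_2 = 150.0007° (elbow-up)
β = atan2(0.4639,-2.0000) = 166.9398°; ψ = atan2(1.5000,1.4019) = 46.9355°
θ_1 = β − ψ = 120.0044°
θ_3 = φ − θ_1 − θ_2 = 149.9950° (wrapped to (-180°,180°])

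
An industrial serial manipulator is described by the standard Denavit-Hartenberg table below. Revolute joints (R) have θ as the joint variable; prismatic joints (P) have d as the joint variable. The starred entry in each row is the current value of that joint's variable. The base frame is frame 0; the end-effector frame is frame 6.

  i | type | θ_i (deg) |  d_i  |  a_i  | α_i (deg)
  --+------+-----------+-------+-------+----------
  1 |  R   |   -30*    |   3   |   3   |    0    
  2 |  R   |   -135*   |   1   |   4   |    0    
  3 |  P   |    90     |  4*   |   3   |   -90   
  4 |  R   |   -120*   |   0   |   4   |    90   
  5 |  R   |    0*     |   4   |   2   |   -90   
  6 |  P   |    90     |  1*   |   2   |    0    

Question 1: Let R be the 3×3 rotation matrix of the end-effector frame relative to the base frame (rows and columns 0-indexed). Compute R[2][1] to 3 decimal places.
End-effector y-axis (col 1 of R) = (0.1294,-0.4830,-0.8660)
R[2][1] = -0.8660

-0.866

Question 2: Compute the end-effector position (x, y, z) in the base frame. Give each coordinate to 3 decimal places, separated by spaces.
after link 1: o_1 = (2.5981, -1.5000, 3.0000)
after link 2: o_2 = (-1.2656, -2.5353, 4.0000)
after link 3: o_3 = (-0.4892, -5.4331, 8.0000)
after link 4: o_4 = (-1.0068, -3.5012, 11.4641)
after link 5: o_5 = (-2.1622, 0.8108, 11.1962)
after link 6: o_6 = (-0.7480, -0.6034, 12.1962)

-0.748 -0.603 12.196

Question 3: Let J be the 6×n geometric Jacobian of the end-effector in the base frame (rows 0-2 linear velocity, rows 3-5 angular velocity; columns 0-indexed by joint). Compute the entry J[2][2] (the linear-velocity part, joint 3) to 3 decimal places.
prismatic axis z_2 = (0.0000,0.0000,1.0000)
J_v[:, 2] = z_2; J_ω[:, 2] = (0,0,0)
entry J[2][2] = 1.0000

1.000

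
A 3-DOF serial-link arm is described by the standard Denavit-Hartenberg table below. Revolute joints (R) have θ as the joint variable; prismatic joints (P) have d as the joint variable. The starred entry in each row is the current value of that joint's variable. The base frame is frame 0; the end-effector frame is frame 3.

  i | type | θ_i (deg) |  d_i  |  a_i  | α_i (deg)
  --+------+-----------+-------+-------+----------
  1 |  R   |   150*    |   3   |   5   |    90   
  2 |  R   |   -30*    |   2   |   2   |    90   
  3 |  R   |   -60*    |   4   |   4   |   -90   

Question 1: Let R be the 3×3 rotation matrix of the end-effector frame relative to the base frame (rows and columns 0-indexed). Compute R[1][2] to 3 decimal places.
End-effector z-axis (col 2 of R) = (-0.3995,0.8080,-0.4330)
R[1][2] = 0.8080

0.808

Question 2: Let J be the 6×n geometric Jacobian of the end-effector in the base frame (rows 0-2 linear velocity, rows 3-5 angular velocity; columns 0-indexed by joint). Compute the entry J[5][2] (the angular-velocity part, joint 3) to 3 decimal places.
axis z_2 = (0.4330,-0.2500,-0.8660); lever o_n−o_2 = (-1.5000,-3.1340,-4.4641)
cross product → J_v[:, 2] = (-1.5981,3.2321,-1.7321)
J_ω[:, 2] = z_2
entry J[5][2] = -0.8660

-0.866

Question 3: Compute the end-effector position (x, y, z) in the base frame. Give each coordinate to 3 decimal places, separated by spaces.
after link 1: o_1 = (-4.3301, 2.5000, 3.0000)
after link 2: o_2 = (-4.8301, 5.0981, 2.0000)
after link 3: o_3 = (-6.3301, 1.9641, -2.4641)

-6.330 1.964 -2.464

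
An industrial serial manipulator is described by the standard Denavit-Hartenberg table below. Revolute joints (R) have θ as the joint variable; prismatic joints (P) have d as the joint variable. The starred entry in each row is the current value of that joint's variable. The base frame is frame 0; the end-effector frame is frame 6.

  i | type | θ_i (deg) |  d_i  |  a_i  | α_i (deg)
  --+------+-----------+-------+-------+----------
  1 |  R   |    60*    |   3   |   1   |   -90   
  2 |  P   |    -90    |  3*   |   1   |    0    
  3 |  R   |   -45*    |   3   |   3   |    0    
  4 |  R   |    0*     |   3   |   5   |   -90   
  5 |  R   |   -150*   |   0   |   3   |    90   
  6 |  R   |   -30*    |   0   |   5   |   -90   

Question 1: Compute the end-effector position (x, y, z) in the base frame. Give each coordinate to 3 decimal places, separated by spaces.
-11.936 4.656 3.400

after link 1: o_1 = (0.5000, 0.8660, 3.0000)
after link 2: o_2 = (-2.0981, 2.3660, 4.0000)
after link 3: o_3 = (-5.7568, 2.0289, 6.1213)
after link 4: o_4 = (-10.1227, 0.4670, 9.6569)
after link 5: o_5 = (-10.5031, 2.8080, 7.8197)
after link 6: o_6 = (-11.9362, 4.6560, 3.4003)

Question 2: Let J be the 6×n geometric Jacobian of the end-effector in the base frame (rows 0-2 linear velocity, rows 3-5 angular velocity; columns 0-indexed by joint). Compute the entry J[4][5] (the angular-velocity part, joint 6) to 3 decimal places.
-0.127

axis z_5 = (0.9268,-0.1268,-0.3536); lever o_n−o_5 = (-1.4331,1.8480,-4.4194)
cross product → J_v[:, 5] = (1.2139,4.6025,1.5309)
J_ω[:, 5] = z_5
entry J[4][5] = -0.1268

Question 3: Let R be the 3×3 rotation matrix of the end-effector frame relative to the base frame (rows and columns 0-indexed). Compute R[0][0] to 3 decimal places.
-0.287

End-effector x-axis (col 0 of R) = (-0.2866,0.3696,-0.8839)
R[0][0] = -0.2866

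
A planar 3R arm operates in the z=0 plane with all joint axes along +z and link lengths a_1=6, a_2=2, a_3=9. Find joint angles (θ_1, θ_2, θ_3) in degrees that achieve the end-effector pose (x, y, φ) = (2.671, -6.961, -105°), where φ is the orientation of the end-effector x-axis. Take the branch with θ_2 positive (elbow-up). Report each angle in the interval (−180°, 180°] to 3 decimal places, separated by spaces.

0.001 119.987 135.012

wrist centre = target − a_3·(cos φ, sin φ) = (5.0004, 1.7323)
cos θ_2 = (28.0047−6²−2²)/(2·6·2) = -0.4998; θ_2 = 119.9871° (elbow-up)
β = atan2(1.7323,5.0004) = 19.1082°; ψ = atan2(1.7323,5.0004) = 19.1075°
θ_1 = β − ψ = 0.0006°
θ_3 = φ − θ_1 − θ_2 = 135.0123° (wrapped to (-180°,180°])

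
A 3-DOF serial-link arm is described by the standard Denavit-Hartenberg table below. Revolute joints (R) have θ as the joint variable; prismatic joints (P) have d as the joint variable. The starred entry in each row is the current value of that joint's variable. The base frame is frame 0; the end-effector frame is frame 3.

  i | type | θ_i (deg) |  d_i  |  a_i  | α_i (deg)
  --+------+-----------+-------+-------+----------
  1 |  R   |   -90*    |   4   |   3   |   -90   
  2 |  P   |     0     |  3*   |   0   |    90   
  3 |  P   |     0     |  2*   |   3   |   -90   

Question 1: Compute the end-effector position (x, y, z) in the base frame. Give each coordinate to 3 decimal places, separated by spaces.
3.000 -6.000 6.000

after link 1: o_1 = (0.0000, -3.0000, 4.0000)
after link 2: o_2 = (3.0000, -3.0000, 4.0000)
after link 3: o_3 = (3.0000, -6.0000, 6.0000)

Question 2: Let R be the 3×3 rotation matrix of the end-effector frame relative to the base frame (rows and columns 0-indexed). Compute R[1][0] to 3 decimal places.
-1.000

End-effector x-axis (col 0 of R) = (0.0000,-1.0000,0.0000)
R[1][0] = -1.0000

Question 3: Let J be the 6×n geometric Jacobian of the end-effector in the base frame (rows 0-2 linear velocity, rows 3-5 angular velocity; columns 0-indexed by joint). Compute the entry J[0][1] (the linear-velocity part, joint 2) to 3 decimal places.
prismatic axis z_1 = (1.0000,0.0000,0.0000)
J_v[:, 1] = z_1; J_ω[:, 1] = (0,0,0)
entry J[0][1] = 1.0000

1.000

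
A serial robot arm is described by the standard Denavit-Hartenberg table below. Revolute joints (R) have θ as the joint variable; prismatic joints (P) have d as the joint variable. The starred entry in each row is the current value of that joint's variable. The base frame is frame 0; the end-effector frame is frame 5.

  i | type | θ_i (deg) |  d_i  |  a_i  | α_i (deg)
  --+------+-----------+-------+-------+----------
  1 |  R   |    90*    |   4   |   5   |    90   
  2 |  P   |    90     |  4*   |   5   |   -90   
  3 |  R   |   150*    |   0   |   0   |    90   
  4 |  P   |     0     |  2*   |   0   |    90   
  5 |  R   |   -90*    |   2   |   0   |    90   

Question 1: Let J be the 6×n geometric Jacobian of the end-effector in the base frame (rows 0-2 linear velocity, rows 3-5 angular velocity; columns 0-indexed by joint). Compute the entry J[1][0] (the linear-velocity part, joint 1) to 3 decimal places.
2.268

axis z_0 = ẑ; lever o_n−o_0 = (2.2679,7.0000,10.0000)
cross product → J_v[:, 0] = (-7.0000,2.2679,0.0000)
J_ω[:, 0] = z_0
entry J[1][0] = 2.2679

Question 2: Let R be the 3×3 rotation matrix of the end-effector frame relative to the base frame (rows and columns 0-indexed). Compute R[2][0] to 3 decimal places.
End-effector x-axis (col 0 of R) = (0.8660,0.0000,-0.5000)
R[2][0] = -0.5000

-0.500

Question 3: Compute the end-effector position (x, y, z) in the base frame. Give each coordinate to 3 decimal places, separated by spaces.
2.268 7.000 10.000

after link 1: o_1 = (0.0000, 5.0000, 4.0000)
after link 2: o_2 = (4.0000, 5.0000, 9.0000)
after link 3: o_3 = (4.0000, 5.0000, 9.0000)
after link 4: o_4 = (2.2679, 5.0000, 10.0000)
after link 5: o_5 = (2.2679, 7.0000, 10.0000)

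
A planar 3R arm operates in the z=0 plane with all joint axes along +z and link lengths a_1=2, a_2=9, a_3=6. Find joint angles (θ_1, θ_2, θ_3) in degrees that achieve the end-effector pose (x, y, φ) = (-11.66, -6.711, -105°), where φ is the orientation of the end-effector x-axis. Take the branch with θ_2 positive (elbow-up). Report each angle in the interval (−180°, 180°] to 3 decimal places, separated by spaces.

134.988 60.016 59.996

wrist centre = target − a_3·(cos φ, sin φ) = (-10.1071, -0.9154)
cos θ_2 = (102.9912−2²−9²)/(2·2·9) = 0.4998; θ_2 = 60.0161° (elbow-up)
β = atan2(-0.9154,-10.1071) = -174.8246°; ψ = atan2(7.7955,6.4978) = 50.1877°
θ_1 = β − ψ = -225.0122°
θ_3 = φ − θ_1 − θ_2 = 59.9961° (wrapped to (-180°,180°])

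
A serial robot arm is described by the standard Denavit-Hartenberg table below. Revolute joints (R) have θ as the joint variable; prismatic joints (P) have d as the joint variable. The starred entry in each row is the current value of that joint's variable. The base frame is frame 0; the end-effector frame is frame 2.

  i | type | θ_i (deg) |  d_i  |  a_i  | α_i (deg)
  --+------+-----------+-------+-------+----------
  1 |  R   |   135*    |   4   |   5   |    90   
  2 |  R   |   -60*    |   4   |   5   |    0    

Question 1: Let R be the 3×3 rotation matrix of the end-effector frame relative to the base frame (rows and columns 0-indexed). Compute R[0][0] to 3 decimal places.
-0.354

End-effector x-axis (col 0 of R) = (-0.3536,0.3536,-0.8660)
R[0][0] = -0.3536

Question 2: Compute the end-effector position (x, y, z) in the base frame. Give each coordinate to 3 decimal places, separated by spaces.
-2.475 8.132 -0.330

after link 1: o_1 = (-3.5355, 3.5355, 4.0000)
after link 2: o_2 = (-2.4749, 8.1317, -0.3301)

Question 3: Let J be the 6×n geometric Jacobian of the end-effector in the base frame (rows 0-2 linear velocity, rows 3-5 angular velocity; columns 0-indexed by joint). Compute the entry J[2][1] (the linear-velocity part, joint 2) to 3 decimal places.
axis z_1 = (0.7071,0.7071,0.0000); lever o_n−o_1 = (1.0607,4.5962,-4.3301)
cross product → J_v[:, 1] = (-3.0619,3.0619,2.5000)
J_ω[:, 1] = z_1
entry J[2][1] = 2.5000

2.500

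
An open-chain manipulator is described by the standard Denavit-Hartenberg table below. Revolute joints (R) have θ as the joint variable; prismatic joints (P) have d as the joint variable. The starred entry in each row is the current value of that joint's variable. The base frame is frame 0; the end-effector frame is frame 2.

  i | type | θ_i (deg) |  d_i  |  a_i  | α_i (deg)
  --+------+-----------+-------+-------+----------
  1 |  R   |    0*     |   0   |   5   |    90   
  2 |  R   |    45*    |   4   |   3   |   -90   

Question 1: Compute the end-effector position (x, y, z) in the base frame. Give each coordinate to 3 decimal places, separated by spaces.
7.121 -4.000 2.121

after link 1: o_1 = (5.0000, 0.0000, 0.0000)
after link 2: o_2 = (7.1213, -4.0000, 2.1213)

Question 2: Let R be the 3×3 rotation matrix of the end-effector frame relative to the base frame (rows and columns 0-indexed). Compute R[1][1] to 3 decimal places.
1.000

End-effector y-axis (col 1 of R) = (-0.0000,1.0000,-0.0000)
R[1][1] = 1.0000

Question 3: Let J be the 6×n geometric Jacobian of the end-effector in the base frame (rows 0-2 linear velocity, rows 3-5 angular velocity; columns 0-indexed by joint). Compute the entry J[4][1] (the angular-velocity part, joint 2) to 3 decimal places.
axis z_1 = (0.0000,-1.0000,0.0000); lever o_n−o_1 = (2.1213,-4.0000,2.1213)
cross product → J_v[:, 1] = (-2.1213,0.0000,2.1213)
J_ω[:, 1] = z_1
entry J[4][1] = -1.0000

-1.000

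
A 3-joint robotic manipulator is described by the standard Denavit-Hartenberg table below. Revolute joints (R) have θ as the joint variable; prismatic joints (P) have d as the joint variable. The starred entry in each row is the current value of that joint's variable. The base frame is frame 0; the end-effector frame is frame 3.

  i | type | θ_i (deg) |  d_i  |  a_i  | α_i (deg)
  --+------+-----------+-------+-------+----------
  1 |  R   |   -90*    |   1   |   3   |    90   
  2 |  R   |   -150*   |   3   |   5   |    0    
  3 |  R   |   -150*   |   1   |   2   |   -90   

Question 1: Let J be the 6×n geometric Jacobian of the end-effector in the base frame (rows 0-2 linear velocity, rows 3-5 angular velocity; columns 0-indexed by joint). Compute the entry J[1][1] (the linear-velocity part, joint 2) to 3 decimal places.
-0.768

axis z_1 = (-1.0000,-0.0000,0.0000); lever o_n−o_1 = (-4.0000,3.3301,-0.7679)
cross product → J_v[:, 1] = (-0.0000,-0.7679,-3.3301)
J_ω[:, 1] = z_1
entry J[1][1] = -0.7679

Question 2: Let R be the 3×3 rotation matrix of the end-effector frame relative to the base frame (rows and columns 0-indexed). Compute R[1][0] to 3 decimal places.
End-effector x-axis (col 0 of R) = (0.0000,-0.5000,0.8660)
R[1][0] = -0.5000

-0.500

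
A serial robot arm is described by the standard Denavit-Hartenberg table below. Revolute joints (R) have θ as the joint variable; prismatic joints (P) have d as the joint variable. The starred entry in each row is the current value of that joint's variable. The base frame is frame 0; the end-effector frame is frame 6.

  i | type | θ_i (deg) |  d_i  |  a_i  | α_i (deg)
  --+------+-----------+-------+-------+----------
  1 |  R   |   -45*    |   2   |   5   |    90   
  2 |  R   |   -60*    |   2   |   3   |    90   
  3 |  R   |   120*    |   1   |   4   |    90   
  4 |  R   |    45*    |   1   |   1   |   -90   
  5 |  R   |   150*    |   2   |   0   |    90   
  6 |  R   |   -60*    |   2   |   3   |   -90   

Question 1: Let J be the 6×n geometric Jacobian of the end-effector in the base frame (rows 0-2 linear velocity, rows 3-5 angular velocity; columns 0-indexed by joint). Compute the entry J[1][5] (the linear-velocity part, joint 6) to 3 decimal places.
1.687

axis z_5 = (-0.4545,0.6339,0.6258); lever o_n−o_5 = (0.0892,-0.3251,3.5898)
cross product → J_v[:, 5] = (2.4788,1.6873,0.0912)
J_ω[:, 5] = z_5
entry J[1][5] = 1.6873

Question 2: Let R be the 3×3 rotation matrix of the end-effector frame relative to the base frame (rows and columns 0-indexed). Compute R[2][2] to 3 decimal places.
End-effector z-axis (col 2 of R) = (0.8263,0.5624,0.0304)
R[2][2] = 0.0304

0.030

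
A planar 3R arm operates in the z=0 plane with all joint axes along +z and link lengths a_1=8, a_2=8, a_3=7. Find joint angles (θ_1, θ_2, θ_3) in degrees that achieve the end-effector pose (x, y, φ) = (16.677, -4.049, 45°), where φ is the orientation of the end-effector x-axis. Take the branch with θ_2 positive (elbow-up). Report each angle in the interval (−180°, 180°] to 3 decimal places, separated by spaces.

-60.002 45.002 59.999

wrist centre = target − a_3·(cos φ, sin φ) = (11.7273, -8.9987)
cos θ_2 = (218.5059−8²−8²)/(2·8·8) = 0.7071; θ_2 = 45.0024° (elbow-up)
β = atan2(-8.9987,11.7273) = -37.5003°; ψ = atan2(5.6571,13.6566) = 22.5012°
θ_1 = β − ψ = -60.0015°
θ_3 = φ − θ_1 − θ_2 = 59.9991° (wrapped to (-180°,180°])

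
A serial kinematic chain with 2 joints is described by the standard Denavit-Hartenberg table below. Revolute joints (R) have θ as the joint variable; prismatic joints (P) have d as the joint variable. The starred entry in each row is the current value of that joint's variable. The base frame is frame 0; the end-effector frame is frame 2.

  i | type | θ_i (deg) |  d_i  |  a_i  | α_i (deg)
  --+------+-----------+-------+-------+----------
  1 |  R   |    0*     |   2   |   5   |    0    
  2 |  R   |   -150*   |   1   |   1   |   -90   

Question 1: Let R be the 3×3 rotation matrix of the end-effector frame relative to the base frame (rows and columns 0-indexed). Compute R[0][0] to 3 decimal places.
-0.866

End-effector x-axis (col 0 of R) = (-0.8660,-0.5000,0.0000)
R[0][0] = -0.8660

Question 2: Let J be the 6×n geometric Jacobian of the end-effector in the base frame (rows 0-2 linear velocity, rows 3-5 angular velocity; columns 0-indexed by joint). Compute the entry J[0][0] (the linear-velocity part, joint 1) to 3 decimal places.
0.500

axis z_0 = ẑ; lever o_n−o_0 = (4.1340,-0.5000,3.0000)
cross product → J_v[:, 0] = (0.5000,4.1340,-0.0000)
J_ω[:, 0] = z_0
entry J[0][0] = 0.5000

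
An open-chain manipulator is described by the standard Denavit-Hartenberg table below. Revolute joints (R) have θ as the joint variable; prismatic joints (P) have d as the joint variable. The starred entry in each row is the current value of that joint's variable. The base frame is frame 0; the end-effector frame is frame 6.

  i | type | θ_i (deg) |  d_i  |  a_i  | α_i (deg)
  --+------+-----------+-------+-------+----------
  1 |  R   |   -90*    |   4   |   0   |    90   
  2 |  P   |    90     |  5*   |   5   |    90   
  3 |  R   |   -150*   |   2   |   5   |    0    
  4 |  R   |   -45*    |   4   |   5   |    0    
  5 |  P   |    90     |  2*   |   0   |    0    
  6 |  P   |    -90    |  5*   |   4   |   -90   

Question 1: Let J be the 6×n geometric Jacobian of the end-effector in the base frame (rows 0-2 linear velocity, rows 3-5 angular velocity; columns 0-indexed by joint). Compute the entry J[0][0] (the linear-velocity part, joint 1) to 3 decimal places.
axis z_0 = ẑ; lever o_n−o_0 = (-4.8294,-13.0000,-4.0235)
cross product → J_v[:, 0] = (13.0000,-4.8294,0.0000)
J_ω[:, 0] = z_0
entry J[0][0] = 13.0000

13.000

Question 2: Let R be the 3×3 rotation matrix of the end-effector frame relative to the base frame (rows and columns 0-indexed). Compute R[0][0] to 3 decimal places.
End-effector x-axis (col 0 of R) = (-0.2588,0.0000,-0.9659)
R[0][0] = -0.2588

-0.259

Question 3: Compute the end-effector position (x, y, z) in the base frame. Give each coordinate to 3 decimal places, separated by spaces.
after link 1: o_1 = (0.0000, 0.0000, 4.0000)
after link 2: o_2 = (-5.0000, -0.0000, 9.0000)
after link 3: o_3 = (-2.5000, -2.0000, 4.6699)
after link 4: o_4 = (-3.7941, -6.0000, -0.1598)
after link 5: o_5 = (-3.7941, -8.0000, -0.1598)
after link 6: o_6 = (-4.8294, -13.0000, -4.0235)

-4.829 -13.000 -4.023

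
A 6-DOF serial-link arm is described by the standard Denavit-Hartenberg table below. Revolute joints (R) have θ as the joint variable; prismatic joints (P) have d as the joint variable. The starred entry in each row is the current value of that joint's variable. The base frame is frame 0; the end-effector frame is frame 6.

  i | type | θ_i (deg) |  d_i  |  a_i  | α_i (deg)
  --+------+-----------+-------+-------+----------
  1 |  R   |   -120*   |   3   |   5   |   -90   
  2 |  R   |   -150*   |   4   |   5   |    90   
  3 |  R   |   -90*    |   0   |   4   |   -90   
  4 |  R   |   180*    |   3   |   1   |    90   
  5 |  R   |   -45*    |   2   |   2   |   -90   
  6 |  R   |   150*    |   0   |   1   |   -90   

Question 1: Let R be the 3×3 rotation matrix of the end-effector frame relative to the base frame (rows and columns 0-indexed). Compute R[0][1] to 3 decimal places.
-0.919

End-effector y-axis (col 1 of R) = (-0.9186,-0.1768,-0.3536)
R[0][1] = -0.9186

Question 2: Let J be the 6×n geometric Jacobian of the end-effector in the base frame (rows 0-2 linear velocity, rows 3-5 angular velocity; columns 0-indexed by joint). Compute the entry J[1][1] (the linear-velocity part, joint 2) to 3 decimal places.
axis z_1 = (0.8660,-0.5000,0.0000); lever o_n−o_1 = (4.3023,3.8482,4.8981)
cross product → J_v[:, 1] = (-2.4491,-4.2419,5.4838)
J_ω[:, 1] = z_1
entry J[1][1] = -4.2419

-4.242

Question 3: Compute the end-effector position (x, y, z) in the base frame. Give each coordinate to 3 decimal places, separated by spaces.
1.802 -0.482 7.898

after link 1: o_1 = (-2.5000, -4.3301, 3.0000)
after link 2: o_2 = (3.1292, -2.5801, 5.5000)
after link 3: o_3 = (-0.3349, -0.5801, 5.5000)
after link 4: o_4 = (1.8301, 1.1699, 7.0000)
after link 5: o_5 = (1.9425, -1.4639, 8.0249)
after link 6: o_6 = (1.8023, -0.4819, 7.8981)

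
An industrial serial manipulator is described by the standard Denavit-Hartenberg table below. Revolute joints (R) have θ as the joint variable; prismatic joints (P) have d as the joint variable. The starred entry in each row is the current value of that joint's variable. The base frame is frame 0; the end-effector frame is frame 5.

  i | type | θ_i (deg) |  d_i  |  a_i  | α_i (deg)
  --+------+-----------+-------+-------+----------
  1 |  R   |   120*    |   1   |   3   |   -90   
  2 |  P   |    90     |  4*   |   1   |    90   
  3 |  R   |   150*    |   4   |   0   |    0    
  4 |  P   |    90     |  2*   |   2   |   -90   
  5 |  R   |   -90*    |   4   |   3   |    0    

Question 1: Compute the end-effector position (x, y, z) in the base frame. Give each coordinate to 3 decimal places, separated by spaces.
-6.232 10.258 -2.464

after link 1: o_1 = (-1.5000, 2.5981, 1.0000)
after link 2: o_2 = (-4.9641, 0.5981, 0.0000)
after link 3: o_3 = (-6.9641, 4.0622, 0.0000)
after link 4: o_4 = (-6.4641, 6.6603, 1.0000)
after link 5: o_5 = (-6.2321, 10.2583, -2.4641)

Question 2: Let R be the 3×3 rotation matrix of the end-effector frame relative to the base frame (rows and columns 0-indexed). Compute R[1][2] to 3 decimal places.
0.250

End-effector z-axis (col 2 of R) = (0.4330,0.2500,-0.8660)
R[1][2] = 0.2500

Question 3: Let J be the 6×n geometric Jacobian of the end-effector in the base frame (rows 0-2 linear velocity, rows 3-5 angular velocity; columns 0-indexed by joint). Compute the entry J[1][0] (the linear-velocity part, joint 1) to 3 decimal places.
-6.232

axis z_0 = ẑ; lever o_n−o_0 = (-6.2321,10.2583,-2.4641)
cross product → J_v[:, 0] = (-10.2583,-6.2321,0.0000)
J_ω[:, 0] = z_0
entry J[1][0] = -6.2321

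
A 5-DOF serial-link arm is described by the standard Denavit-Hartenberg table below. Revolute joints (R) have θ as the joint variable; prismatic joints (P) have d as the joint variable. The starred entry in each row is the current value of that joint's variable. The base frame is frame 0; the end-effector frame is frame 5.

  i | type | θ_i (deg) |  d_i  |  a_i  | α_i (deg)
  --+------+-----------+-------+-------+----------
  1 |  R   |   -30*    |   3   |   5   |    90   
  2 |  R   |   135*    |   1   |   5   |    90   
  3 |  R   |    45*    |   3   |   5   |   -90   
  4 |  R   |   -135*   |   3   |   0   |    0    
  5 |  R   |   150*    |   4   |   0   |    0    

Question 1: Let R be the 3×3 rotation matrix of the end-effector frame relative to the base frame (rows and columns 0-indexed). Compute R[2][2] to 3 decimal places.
End-effector z-axis (col 2 of R) = (0.0795,-0.8624,-0.5000)
R[2][2] = -0.5000

-0.500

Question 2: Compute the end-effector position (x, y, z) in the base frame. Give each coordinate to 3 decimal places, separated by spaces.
after link 1: o_1 = (4.3301, -2.5000, 3.0000)
after link 2: o_2 = (0.7683, -1.5983, 6.5355)
after link 3: o_3 = (-1.3274, -4.4708, 11.1569)
after link 4: o_4 = (-1.0891, -7.0579, 9.6569)
after link 5: o_5 = (-0.7712, -10.5074, 7.6569)

-0.771 -10.507 7.657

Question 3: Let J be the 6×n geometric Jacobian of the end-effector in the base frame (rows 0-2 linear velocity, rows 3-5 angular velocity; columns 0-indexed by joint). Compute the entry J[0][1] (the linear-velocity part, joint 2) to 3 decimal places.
axis z_1 = (-0.5000,-0.8660,0.0000); lever o_n−o_1 = (-5.1014,-8.0074,4.6569)
cross product → J_v[:, 1] = (-4.0330,2.3284,-0.4142)
J_ω[:, 1] = z_1
entry J[0][1] = -4.0330

-4.033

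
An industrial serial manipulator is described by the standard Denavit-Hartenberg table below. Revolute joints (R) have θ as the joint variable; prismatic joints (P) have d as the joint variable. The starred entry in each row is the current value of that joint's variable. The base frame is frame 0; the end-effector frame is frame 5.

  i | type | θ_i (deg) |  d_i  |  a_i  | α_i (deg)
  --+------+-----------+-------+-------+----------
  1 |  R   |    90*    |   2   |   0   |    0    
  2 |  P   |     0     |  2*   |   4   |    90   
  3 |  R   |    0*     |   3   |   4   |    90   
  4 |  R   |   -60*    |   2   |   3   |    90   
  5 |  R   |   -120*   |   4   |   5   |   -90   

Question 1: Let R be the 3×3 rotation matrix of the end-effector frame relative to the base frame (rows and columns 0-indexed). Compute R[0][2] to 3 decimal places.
-0.750

End-effector z-axis (col 2 of R) = (-0.7500,0.4330,0.5000)
R[0][2] = -0.7500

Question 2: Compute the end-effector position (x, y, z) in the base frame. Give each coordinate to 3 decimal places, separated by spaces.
after link 1: o_1 = (0.0000, 0.0000, 2.0000)
after link 2: o_2 = (0.0000, 4.0000, 4.0000)
after link 3: o_3 = (3.0000, 8.0000, 4.0000)
after link 4: o_4 = (0.4019, 9.5000, 2.0000)
after link 5: o_5 = (0.5670, 4.7859, 6.3301)

0.567 4.786 6.330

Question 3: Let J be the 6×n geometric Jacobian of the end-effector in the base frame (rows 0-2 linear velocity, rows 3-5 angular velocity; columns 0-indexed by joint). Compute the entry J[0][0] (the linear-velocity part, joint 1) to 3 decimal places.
-4.786

axis z_0 = ẑ; lever o_n−o_0 = (0.5670,4.7859,6.3301)
cross product → J_v[:, 0] = (-4.7859,0.5670,0.0000)
J_ω[:, 0] = z_0
entry J[0][0] = -4.7859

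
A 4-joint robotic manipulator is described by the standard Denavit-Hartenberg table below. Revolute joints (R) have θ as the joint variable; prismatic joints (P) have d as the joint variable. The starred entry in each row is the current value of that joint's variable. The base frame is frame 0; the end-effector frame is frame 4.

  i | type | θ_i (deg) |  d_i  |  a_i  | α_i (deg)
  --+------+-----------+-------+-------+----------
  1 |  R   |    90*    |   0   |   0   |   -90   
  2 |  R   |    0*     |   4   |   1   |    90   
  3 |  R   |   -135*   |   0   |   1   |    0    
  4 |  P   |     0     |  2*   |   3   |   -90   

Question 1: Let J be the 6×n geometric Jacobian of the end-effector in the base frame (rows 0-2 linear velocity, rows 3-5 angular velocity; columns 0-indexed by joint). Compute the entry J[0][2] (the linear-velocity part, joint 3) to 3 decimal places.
axis z_2 = (0.0000,0.0000,1.0000); lever o_n−o_2 = (2.8284,-2.8284,2.0000)
cross product → J_v[:, 2] = (2.8284,2.8284,-0.0000)
J_ω[:, 2] = z_2
entry J[0][2] = 2.8284

2.828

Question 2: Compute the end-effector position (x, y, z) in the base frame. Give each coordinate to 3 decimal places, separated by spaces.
-1.172 -1.828 2.000

after link 1: o_1 = (0.0000, 0.0000, 0.0000)
after link 2: o_2 = (-4.0000, 1.0000, 0.0000)
after link 3: o_3 = (-3.2929, 0.2929, 0.0000)
after link 4: o_4 = (-1.1716, -1.8284, 2.0000)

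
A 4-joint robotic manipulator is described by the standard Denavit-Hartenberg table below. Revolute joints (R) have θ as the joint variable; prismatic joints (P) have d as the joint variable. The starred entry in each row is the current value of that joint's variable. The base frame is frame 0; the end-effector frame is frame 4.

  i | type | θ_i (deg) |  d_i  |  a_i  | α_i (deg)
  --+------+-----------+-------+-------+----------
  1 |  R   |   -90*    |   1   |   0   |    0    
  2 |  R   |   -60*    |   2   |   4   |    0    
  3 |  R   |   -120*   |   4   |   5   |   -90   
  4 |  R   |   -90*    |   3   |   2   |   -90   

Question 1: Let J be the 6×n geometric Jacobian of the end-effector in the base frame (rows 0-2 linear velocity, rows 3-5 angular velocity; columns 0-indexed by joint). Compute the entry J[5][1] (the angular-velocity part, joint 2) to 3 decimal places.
1.000

axis z_1 = (0.0000,0.0000,1.0000); lever o_n−o_1 = (-6.4641,3.0000,8.0000)
cross product → J_v[:, 1] = (-3.0000,-6.4641,0.0000)
J_ω[:, 1] = z_1
entry J[5][1] = 1.0000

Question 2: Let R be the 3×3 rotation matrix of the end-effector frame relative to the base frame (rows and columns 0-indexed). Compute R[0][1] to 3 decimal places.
End-effector y-axis (col 1 of R) = (1.0000,0.0000,-0.0000)
R[0][1] = 1.0000

1.000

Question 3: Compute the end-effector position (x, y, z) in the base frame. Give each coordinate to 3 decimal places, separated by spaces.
-6.464 3.000 9.000

after link 1: o_1 = (0.0000, 0.0000, 1.0000)
after link 2: o_2 = (-3.4641, -2.0000, 3.0000)
after link 3: o_3 = (-3.4641, 3.0000, 7.0000)
after link 4: o_4 = (-6.4641, 3.0000, 9.0000)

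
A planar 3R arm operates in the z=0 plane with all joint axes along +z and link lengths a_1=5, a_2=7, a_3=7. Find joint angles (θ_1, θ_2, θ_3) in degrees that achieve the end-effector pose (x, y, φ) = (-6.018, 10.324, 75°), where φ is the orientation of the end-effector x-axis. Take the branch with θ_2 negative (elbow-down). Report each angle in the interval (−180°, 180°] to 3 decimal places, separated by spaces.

wrist centre = target − a_3·(cos φ, sin φ) = (-7.8297, 3.5625)
cos θ_2 = (73.9963−5²−7²)/(2·5·7) = -0.0001; θ_2 = -90.0031° (elbow-down)
β = atan2(3.5625,-7.8297) = 155.5345°; ψ = atan2(-7.0000,4.9996) = -54.4643°
θ_1 = β − ψ = 209.9989°
θ_3 = φ − θ_1 − θ_2 = -44.9958° (wrapped to (-180°,180°])

-150.001 -90.003 -44.996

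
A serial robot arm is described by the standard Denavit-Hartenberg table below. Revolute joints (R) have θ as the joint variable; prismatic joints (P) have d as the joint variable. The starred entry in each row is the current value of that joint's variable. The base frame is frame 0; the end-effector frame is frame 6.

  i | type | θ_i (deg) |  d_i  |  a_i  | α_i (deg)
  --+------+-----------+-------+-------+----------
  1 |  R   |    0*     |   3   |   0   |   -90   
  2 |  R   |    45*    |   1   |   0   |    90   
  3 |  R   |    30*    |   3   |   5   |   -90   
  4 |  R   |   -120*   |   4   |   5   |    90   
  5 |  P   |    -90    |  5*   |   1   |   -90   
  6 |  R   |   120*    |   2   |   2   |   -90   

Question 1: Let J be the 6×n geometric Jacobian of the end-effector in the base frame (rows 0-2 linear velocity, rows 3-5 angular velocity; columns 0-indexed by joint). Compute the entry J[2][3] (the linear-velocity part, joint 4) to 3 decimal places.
1.764

axis z_3 = (-0.3536,0.8660,0.3536); lever o_n−o_3 = (-2.1594,0.2990,8.4218)
cross product → J_v[:, 3] = (7.1878,2.2141,1.7644)
J_ω[:, 3] = z_3
entry J[2][3] = 1.7644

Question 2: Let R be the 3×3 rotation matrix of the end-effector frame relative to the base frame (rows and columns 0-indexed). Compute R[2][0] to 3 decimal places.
0.024

End-effector x-axis (col 0 of R) = (0.5887,0.8080,0.0237)
R[2][0] = 0.0237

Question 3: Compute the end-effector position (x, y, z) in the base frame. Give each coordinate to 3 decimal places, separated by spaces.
after link 1: o_1 = (0.0000, 0.0000, 3.0000)
after link 2: o_2 = (0.0000, 1.0000, 3.0000)
after link 3: o_3 = (5.1832, 3.5000, 2.0595)
after link 4: o_4 = (5.2999, 5.7141, 8.0665)
after link 5: o_5 = (1.2340, 2.6830, 8.5968)
after link 6: o_6 = (3.0238, 3.7990, 10.4813)

3.024 3.799 10.481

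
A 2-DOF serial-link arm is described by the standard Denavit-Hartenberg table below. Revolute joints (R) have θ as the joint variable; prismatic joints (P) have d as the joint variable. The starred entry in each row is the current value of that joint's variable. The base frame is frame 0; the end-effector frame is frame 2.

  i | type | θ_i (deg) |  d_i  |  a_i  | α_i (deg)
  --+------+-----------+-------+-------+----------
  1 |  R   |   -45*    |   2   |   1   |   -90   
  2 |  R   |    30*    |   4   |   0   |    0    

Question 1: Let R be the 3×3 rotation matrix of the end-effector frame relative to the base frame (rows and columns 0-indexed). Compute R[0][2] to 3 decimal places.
0.707

End-effector z-axis (col 2 of R) = (0.7071,0.7071,0.0000)
R[0][2] = 0.7071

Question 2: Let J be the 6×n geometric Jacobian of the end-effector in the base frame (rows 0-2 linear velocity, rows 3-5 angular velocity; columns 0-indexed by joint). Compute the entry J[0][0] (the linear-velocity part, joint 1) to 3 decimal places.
-2.121

axis z_0 = ẑ; lever o_n−o_0 = (3.5355,2.1213,2.0000)
cross product → J_v[:, 0] = (-2.1213,3.5355,0.0000)
J_ω[:, 0] = z_0
entry J[0][0] = -2.1213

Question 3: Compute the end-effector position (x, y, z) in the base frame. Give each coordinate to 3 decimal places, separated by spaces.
3.536 2.121 2.000

after link 1: o_1 = (0.7071, -0.7071, 2.0000)
after link 2: o_2 = (3.5355, 2.1213, 2.0000)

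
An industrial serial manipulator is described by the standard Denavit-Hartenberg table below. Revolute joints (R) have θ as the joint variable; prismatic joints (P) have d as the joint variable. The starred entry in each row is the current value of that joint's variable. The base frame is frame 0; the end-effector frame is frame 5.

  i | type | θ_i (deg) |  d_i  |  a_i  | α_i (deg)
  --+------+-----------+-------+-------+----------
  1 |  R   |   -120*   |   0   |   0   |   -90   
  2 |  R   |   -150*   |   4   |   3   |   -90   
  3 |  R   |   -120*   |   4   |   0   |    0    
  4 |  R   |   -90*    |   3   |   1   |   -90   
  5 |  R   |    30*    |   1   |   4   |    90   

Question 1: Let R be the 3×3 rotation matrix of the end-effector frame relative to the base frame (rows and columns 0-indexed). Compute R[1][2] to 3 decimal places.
End-effector z-axis (col 2 of R) = (-0.6205,-0.5748,0.5335)
R[1][2] = -0.5748

-0.575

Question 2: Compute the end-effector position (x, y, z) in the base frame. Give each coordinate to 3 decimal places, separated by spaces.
after link 1: o_1 = (0.0000, 0.0000, 0.0000)
after link 2: o_2 = (4.7631, 0.2500, 1.5000)
after link 3: o_3 = (3.7631, -1.4821, 4.9641)
after link 4: o_4 = (2.2051, -3.1806, 7.1292)
after link 5: o_5 = (0.4396, -4.5066, 3.6471)

0.440 -4.507 3.647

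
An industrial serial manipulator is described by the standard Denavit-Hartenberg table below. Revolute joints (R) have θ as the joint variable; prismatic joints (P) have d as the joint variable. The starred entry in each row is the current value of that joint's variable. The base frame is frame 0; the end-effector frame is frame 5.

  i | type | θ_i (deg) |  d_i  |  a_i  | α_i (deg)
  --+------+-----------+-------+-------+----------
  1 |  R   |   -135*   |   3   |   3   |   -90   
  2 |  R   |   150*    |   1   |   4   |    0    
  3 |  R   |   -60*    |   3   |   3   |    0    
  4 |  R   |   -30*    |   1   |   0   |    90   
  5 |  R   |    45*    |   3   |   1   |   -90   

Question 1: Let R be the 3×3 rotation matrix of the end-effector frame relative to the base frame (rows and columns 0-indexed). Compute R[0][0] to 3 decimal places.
0.250

End-effector x-axis (col 0 of R) = (0.2500,-0.7500,-0.6124)
R[0][0] = 0.2500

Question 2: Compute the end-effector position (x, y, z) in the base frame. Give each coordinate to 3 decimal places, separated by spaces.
after link 1: o_1 = (-2.1213, -2.1213, 3.0000)
after link 2: o_2 = (1.0353, -0.3789, 1.0000)
after link 3: o_3 = (3.1566, -2.5003, -2.0000)
after link 4: o_4 = (3.8637, -3.2074, -2.0000)
after link 5: o_5 = (2.2766, -5.7945, -1.1124)

2.277 -5.794 -1.112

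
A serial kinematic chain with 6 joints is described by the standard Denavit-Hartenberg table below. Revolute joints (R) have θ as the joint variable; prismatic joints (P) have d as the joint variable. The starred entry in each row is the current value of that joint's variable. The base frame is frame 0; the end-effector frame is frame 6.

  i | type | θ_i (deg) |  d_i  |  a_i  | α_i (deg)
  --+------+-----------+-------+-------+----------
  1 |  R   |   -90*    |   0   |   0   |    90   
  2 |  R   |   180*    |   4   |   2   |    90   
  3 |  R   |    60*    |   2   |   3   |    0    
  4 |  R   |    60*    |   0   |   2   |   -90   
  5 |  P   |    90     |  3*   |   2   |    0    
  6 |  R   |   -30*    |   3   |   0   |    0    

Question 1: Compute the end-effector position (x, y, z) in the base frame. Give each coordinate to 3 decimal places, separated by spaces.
after link 1: o_1 = (0.0000, 0.0000, 0.0000)
after link 2: o_2 = (-4.0000, 2.0000, 0.0000)
after link 3: o_3 = (-6.5981, 3.5000, 2.0000)
after link 4: o_4 = (-8.3301, 2.5000, 2.0000)
after link 5: o_5 = (-6.8301, -0.0981, 0.0000)
after link 6: o_6 = (-5.3301, -2.6962, 0.0000)

-5.330 -2.696 0.000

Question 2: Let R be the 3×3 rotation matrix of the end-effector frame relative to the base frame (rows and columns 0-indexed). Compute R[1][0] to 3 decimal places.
End-effector x-axis (col 0 of R) = (-0.4330,-0.2500,-0.8660)
R[1][0] = -0.2500

-0.250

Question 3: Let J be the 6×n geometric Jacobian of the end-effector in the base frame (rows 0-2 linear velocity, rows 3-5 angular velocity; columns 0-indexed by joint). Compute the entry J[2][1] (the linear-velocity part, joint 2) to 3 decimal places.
2.696

axis z_1 = (-1.0000,-0.0000,0.0000); lever o_n−o_1 = (-5.3301,-2.6962,0.0000)
cross product → J_v[:, 1] = (0.0000,0.0000,2.6962)
J_ω[:, 1] = z_1
entry J[2][1] = 2.6962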